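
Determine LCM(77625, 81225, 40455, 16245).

lcm(77625, 81225) = 77625·81225/gcd = 6305090625/225 = 28022625
lcm(28022625, 40455) = 28022625·40455/gcd = 1133655294375/45 = 25192339875
lcm(25192339875, 16245) = 25192339875·16245/gcd = 409249561269375/16245 = 25192339875

25192339875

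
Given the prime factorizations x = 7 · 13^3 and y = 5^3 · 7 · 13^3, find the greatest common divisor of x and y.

min exponent per shared prime: 7 · 13^3 = 15379

15379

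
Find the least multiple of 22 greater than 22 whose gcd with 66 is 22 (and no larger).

Multiples of 22 above 22: 22·2, 22·3, … . Need the cofactor coprime to 66/22 = 3.
Checking s = 2, 3, … the first with gcd(s, 3) = 1 is s = 2, giving 44.

44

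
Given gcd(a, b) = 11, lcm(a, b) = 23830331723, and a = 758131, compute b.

345763

a·b = gcd·lcm = 11·23830331723 = 262133648953, so b = 262133648953/758131 = 345763.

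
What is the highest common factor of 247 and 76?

247 = 13 · 19
76 = 2² · 19
Common: 19 = 19

19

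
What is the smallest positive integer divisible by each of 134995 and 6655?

179678345

gcd first: 134995 = 20·6655 + 1895; 6655 = 3·1895 + 970; 1895 = 1·970 + 925; 970 = 1·925 + 45; 925 = 20·45 + 25; 45 = 1·25 + 20; 25 = 1·20 + 5; 20 = 4·5 + 0 → gcd = 5
lcm = 134995·6655/gcd = 898391725/5 = 179678345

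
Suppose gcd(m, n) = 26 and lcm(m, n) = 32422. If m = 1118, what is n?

754

m·n = gcd·lcm = 26·32422 = 842972, so n = 842972/1118 = 754.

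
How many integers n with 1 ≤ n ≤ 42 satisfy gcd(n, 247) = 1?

37

247 = 13·19. Inclusion–exclusion on these primes:
42 − ⌊42/13⌋ − ⌊42/19⌋ + ⌊42/247⌋ = 37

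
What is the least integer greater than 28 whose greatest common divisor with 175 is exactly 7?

42

Multiples of 7 above 28: 7·5, 7·6, … . Need the cofactor coprime to 175/7 = 25.
Checking s = 5, 6, … the first with gcd(s, 25) = 1 is s = 6, giving 42.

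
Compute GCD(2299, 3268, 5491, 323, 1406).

19

gcd(2299, 3268): 3268 = 1·2299 + 969; 2299 = 2·969 + 361; 969 = 2·361 + 247; 361 = 1·247 + 114; 247 = 2·114 + 19; 114 = 6·19 + 0 → 19
gcd(19, 5491): 5491 = 289·19 + 0 → 19
gcd(19, 323): 323 = 17·19 + 0 → 19
gcd(19, 1406): 1406 = 74·19 + 0 → 19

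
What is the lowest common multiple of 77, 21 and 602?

19866

lcm(77, 21) = 77·21/gcd = 1617/7 = 231
lcm(231, 602) = 231·602/gcd = 139062/7 = 19866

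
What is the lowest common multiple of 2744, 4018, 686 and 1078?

2744 = 2³ · 7³; 4018 = 2 · 7² · 41; 686 = 2 · 7³; 1078 = 2 · 7² · 11
lcm takes max exponent of each prime: 2³ · 7³ · 11 · 41 = 1237544

1237544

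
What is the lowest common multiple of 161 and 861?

gcd first: 861 = 5·161 + 56; 161 = 2·56 + 49; 56 = 1·49 + 7; 49 = 7·7 + 0 → gcd = 7
lcm = 161·861/gcd = 138621/7 = 19803

19803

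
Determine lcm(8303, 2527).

gcd first: 8303 = 3·2527 + 722; 2527 = 3·722 + 361; 722 = 2·361 + 0 → gcd = 361
lcm = 8303·2527/gcd = 20981681/361 = 58121

58121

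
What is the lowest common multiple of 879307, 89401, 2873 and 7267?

7907607851

lcm(879307, 89401) = 879307·89401/gcd = 78610925107/169 = 465153403
lcm(465153403, 2873) = 465153403·2873/gcd = 1336385726819/169 = 7907607851
lcm(7907607851, 7267) = 7907607851·7267/gcd = 57464586253217/7267 = 7907607851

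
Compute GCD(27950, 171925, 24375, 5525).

325

gcd(27950, 171925): 171925 = 6·27950 + 4225; 27950 = 6·4225 + 2600; 4225 = 1·2600 + 1625; 2600 = 1·1625 + 975; 1625 = 1·975 + 650; 975 = 1·650 + 325; 650 = 2·325 + 0 → 325
gcd(325, 24375): 24375 = 75·325 + 0 → 325
gcd(325, 5525): 5525 = 17·325 + 0 → 325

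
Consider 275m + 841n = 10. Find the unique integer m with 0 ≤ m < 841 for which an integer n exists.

Reduce mod 841: 275m ≡ 10 (mod 841). With g = gcd(275, 841) = 1 dividing 10, divide through: 275m ≡ 10 (mod 841).
Since gcd(275, 841) = 1, m ≡ 10·(275)⁻¹ ≡ 734 (mod 841). Smallest non-negative: 734.

734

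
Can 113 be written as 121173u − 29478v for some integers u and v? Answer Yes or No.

By Bézout, 121173u − 29478v = 113 has integer solutions iff gcd(121173, 29478) | 113.
Euclid: 121173 = 4·29478 + 3261; 29478 = 9·3261 + 129; 3261 = 25·129 + 36; 129 = 3·36 + 21; 36 = 1·21 + 15; 21 = 1·15 + 6; 15 = 2·6 + 3; 6 = 2·3 + 0. gcd = 3; 113 mod 3 = 2. No.

No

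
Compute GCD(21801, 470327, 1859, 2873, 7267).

169

gcd(21801, 470327): 470327 = 21·21801 + 12506; 21801 = 1·12506 + 9295; 12506 = 1·9295 + 3211; 9295 = 2·3211 + 2873; 3211 = 1·2873 + 338; 2873 = 8·338 + 169; 338 = 2·169 + 0 → 169
gcd(169, 1859): 1859 = 11·169 + 0 → 169
gcd(169, 2873): 2873 = 17·169 + 0 → 169
gcd(169, 7267): 7267 = 43·169 + 0 → 169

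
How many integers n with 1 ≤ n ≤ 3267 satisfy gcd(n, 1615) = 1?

Prime factors of 1615: 5, 17, 19. Count integers ≤ 3267 divisible by none of them.
By inclusion–exclusion: 3267 − ⌊3267/5⌋ − ⌊3267/17⌋ − ⌊3267/19⌋ + ⌊3267/85⌋ + ⌊3267/95⌋ + ⌊3267/323⌋ − ⌊3267/1615⌋ = 2331.

2331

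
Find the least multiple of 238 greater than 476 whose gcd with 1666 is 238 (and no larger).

Multiples of 238 above 476: 238·3, 238·4, … . Need the cofactor coprime to 1666/238 = 7.
Checking s = 3, 4, … the first with gcd(s, 7) = 1 is s = 3, giving 714.

714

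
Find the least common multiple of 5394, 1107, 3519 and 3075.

5394 = 2 · 3 · 29 · 31; 1107 = 3³ · 41; 3519 = 3² · 17 · 23; 3075 = 3 · 5² · 41
lcm takes max exponent of each prime: 2 · 3³ · 5² · 17 · 23 · 29 · 31 · 41 = 19456023150

19456023150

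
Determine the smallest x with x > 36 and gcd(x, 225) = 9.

gcd(x, 225) = 9 forces 9 | x; write x = 9s. Then gcd(9s, 9·25) = 9·gcd(s, 25), so need gcd(s, 25) = 1.
9s > 36 gives s ≥ 5. The least s ≥ 5 coprime to 25 is 6, so x = 9·6 = 54.

54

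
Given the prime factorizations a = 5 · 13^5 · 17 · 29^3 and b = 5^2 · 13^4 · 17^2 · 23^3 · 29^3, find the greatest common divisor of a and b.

min exponent per shared prime: 5 · 13^4 · 17 · 29^3 = 59208809465

59208809465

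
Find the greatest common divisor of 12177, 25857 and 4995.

gcd(12177, 25857): 25857 = 2·12177 + 1503; 12177 = 8·1503 + 153; 1503 = 9·153 + 126; 153 = 1·126 + 27; 126 = 4·27 + 18; 27 = 1·18 + 9; 18 = 2·9 + 0 → 9
gcd(9, 4995): 4995 = 555·9 + 0 → 9

9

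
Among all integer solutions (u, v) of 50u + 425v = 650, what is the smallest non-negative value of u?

13

gcd(50, 425) = 25 (Euclid: 425 = 8·50 + 25; 50 = 2·25 + 0), and 25 | 650.
Extended Euclid: 50·(-8) + 425·(1) = 25. Scale by 26: u₀ = -208.
General solution u = u₀ + 17t; reducing mod 17 gives u = 13 (and v = 0).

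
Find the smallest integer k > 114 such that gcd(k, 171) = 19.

171 = 19·9. Any k with gcd(k, 171) = 19 is a multiple of 19, say 19s, with s coprime to 9.
Need s > 114/19, so s ≥ 7. First s ≥ 7 with gcd(s, 9) = 1 is s = 7. Thus k = 19·7 = 133.

133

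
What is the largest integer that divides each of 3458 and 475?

19

Euclid: 3458 = 7·475 + 133; 475 = 3·133 + 76; 133 = 1·76 + 57; 76 = 1·57 + 19; 57 = 3·19 + 0. Last nonzero remainder: 19.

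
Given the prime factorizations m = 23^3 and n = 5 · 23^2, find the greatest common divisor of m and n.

min exponent per shared prime: 23^2 = 529

529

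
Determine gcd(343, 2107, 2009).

343 = 7³; 2107 = 7² · 43; 2009 = 7² · 41
gcd takes min exponent of each prime: 7² = 49

49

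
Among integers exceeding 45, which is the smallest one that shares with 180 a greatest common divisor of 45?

135

Multiples of 45 above 45: 45·2, 45·3, … . Need the cofactor coprime to 180/45 = 4.
Checking s = 2, 3, … the first with gcd(s, 4) = 1 is s = 3, giving 135.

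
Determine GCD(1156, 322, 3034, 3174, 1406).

2

gcd(1156, 322): 1156 = 3·322 + 190; 322 = 1·190 + 132; 190 = 1·132 + 58; 132 = 2·58 + 16; 58 = 3·16 + 10; 16 = 1·10 + 6; 10 = 1·6 + 4; 6 = 1·4 + 2; 4 = 2·2 + 0 → 2
gcd(2, 3034): 3034 = 1517·2 + 0 → 2
gcd(2, 3174): 3174 = 1587·2 + 0 → 2
gcd(2, 1406): 1406 = 703·2 + 0 → 2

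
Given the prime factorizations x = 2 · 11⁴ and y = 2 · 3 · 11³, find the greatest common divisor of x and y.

2662

min exponent per shared prime: 2 · 11³ = 2662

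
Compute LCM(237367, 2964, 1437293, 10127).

lcm(237367, 2964) = 237367·2964/gcd = 703555788/247 = 2848404
lcm(2848404, 1437293) = 2848404·1437293/gcd = 4093991130372/247 = 16574862876
lcm(16574862876, 10127) = 16574862876·10127/gcd = 167853636345252/247 = 679569377916

679569377916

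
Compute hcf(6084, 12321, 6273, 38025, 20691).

9

gcd(6084, 12321): 12321 = 2·6084 + 153; 6084 = 39·153 + 117; 153 = 1·117 + 36; 117 = 3·36 + 9; 36 = 4·9 + 0 → 9
gcd(9, 6273): 6273 = 697·9 + 0 → 9
gcd(9, 38025): 38025 = 4225·9 + 0 → 9
gcd(9, 20691): 20691 = 2299·9 + 0 → 9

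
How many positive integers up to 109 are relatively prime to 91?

Prime factors of 91: 7, 13. Count integers ≤ 109 divisible by none of them.
By inclusion–exclusion: 109 − ⌊109/7⌋ − ⌊109/13⌋ + ⌊109/91⌋ = 87.

87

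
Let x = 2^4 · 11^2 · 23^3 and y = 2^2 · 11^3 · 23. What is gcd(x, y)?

min exponent per shared prime: 2^2 · 11^2 · 23 = 11132

11132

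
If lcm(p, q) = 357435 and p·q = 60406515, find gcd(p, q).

169

gcd·lcm = product, so gcd = 60406515/357435 = 169.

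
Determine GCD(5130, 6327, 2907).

gcd(5130, 6327): 6327 = 1·5130 + 1197; 5130 = 4·1197 + 342; 1197 = 3·342 + 171; 342 = 2·171 + 0 → 171
gcd(171, 2907): 2907 = 17·171 + 0 → 171

171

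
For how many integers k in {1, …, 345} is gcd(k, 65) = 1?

65 = 5·13. Inclusion–exclusion on these primes:
345 − ⌊345/5⌋ − ⌊345/13⌋ + ⌊345/65⌋ = 255

255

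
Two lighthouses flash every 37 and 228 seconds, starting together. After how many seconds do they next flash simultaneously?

gcd first: 228 = 6·37 + 6; 37 = 6·6 + 1; 6 = 6·1 + 0 → gcd = 1
lcm = 37·228/gcd = 8436/1 = 8436

8436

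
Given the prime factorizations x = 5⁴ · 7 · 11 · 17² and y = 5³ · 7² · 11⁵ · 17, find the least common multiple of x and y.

max exponent per prime: 5⁴ · 7² · 11⁵ · 17² = 1425402006875

1425402006875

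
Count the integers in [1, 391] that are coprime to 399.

399 = 3·7·19. Inclusion–exclusion on these primes:
391 − ⌊391/3⌋ − ⌊391/7⌋ − ⌊391/19⌋ + ⌊391/21⌋ + ⌊391/57⌋ + ⌊391/133⌋ − ⌊391/399⌋ = 212

212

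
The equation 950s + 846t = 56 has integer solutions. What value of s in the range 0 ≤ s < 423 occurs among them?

391

gcd(950, 846) = 2 (Euclid: 950 = 1·846 + 104; 846 = 8·104 + 14; 104 = 7·14 + 6; 14 = 2·6 + 2; 6 = 3·2 + 0), and 2 | 56.
Extended Euclid: 950·(-122) + 846·(137) = 2. Scale by 28: s₀ = -3416.
General solution s = s₀ + 423k; reducing mod 423 gives s = 391 (and t = -439).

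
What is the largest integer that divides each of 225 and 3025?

Euclid: 3025 = 13·225 + 100; 225 = 2·100 + 25; 100 = 4·25 + 0. Last nonzero remainder: 25.

25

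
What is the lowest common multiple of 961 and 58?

55738

gcd first: 961 = 16·58 + 33; 58 = 1·33 + 25; 33 = 1·25 + 8; 25 = 3·8 + 1; 8 = 8·1 + 0 → gcd = 1
lcm = 961·58/gcd = 55738/1 = 55738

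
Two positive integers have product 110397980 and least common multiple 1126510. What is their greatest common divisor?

gcd·lcm = product, so gcd = 110397980/1126510 = 98.

98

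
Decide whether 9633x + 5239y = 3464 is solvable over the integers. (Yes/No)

By Bézout, 9633x + 5239y = 3464 has integer solutions iff gcd(9633, 5239) | 3464.
Euclid: 9633 = 1·5239 + 4394; 5239 = 1·4394 + 845; 4394 = 5·845 + 169; 845 = 5·169 + 0. gcd = 169; 3464 mod 169 = 84. No.

No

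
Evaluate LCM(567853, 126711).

567853 = 11² · 13 · 19²; 126711 = 3³ · 13 · 19²
max exponents: 3³ · 11² · 13 · 19² = 15332031

15332031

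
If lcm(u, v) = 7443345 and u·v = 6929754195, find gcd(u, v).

931

gcd·lcm = product, so gcd = 6929754195/7443345 = 931.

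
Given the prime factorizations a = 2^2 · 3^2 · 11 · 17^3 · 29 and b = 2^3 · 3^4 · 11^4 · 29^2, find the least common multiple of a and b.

39200220185544

max exponent per prime: 2^3 · 3^4 · 11^4 · 17^3 · 29^2 = 39200220185544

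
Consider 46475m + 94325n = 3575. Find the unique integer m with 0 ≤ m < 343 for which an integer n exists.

132

Euclid: 94325 = 2·46475 + 1375; 46475 = 33·1375 + 1100; 1375 = 1·1100 + 275; 1100 = 4·275 + 0 → gcd = 275; 3575 = 275·13.
Back-substitution yields 46475·(-69) + 94325·(34) = 275, so one solution is m = -69·13 = -897, n = 34·13 = 442.
Solutions in m differ by 94325/275 = 343; the one in [0, 343) is -897 mod 343 = 132.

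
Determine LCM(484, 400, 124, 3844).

lcm(484, 400) = 484·400/gcd = 193600/4 = 48400
lcm(48400, 124) = 48400·124/gcd = 6001600/4 = 1500400
lcm(1500400, 3844) = 1500400·3844/gcd = 5767537600/124 = 46512400

46512400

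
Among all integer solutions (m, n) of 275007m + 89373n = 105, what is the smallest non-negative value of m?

19346

gcd(275007, 89373) = 3 (Euclid: 275007 = 3·89373 + 6888; 89373 = 12·6888 + 6717; 6888 = 1·6717 + 171; 6717 = 39·171 + 48; 171 = 3·48 + 27; 48 = 1·27 + 21; 27 = 1·21 + 6; 21 = 3·6 + 3; 6 = 2·3 + 0), and 3 | 105.
Extended Euclid: 275007·(-13066) + 89373·(40205) = 3. Scale by 35: m₀ = -457310.
General solution m = m₀ + 29791t; reducing mod 29791 gives m = 19346 (and n = -59529).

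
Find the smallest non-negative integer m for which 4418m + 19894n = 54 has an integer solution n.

8398

Euclid: 19894 = 4·4418 + 2222; 4418 = 1·2222 + 2196; 2222 = 1·2196 + 26; 2196 = 84·26 + 12; 26 = 2·12 + 2; 12 = 6·2 + 0 → gcd = 2; 54 = 2·27.
Back-substitution yields 4418·(-1531) + 19894·(340) = 2, so one solution is m = -1531·27 = -41337, n = 340·27 = 9180.
Solutions in m differ by 19894/2 = 9947; the one in [0, 9947) is -41337 mod 9947 = 8398.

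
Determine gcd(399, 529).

399 = 3 · 7 · 19
529 = 23²
Common: 1 = 1

1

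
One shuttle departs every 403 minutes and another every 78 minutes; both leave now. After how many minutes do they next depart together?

gcd first: 403 = 5·78 + 13; 78 = 6·13 + 0 → gcd = 13
lcm = 403·78/gcd = 31434/13 = 2418

2418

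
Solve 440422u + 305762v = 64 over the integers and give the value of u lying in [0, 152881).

gcd(440422, 305762) = 2 (Euclid: 440422 = 1·305762 + 134660; 305762 = 2·134660 + 36442; 134660 = 3·36442 + 25334; 36442 = 1·25334 + 11108; 25334 = 2·11108 + 3118; 11108 = 3·3118 + 1754; 3118 = 1·1754 + 1364; 1754 = 1·1364 + 390; 1364 = 3·390 + 194; 390 = 2·194 + 2; 194 = 97·2 + 0), and 2 | 64.
Extended Euclid: 440422·(-1569) + 305762·(2260) = 2. Scale by 32: u₀ = -50208.
General solution u = u₀ + 152881t; reducing mod 152881 gives u = 102673 (and v = -147891).

102673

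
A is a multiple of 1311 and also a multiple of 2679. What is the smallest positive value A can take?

1311 = 3 · 19 · 23; 2679 = 3 · 19 · 47
max exponents: 3 · 19 · 23 · 47 = 61617

61617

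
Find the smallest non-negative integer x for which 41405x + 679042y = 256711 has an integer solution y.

gcd(41405, 679042) = 8281 (Euclid: 679042 = 16·41405 + 16562; 41405 = 2·16562 + 8281; 16562 = 2·8281 + 0), and 8281 | 256711.
Extended Euclid: 41405·(33) + 679042·(-2) = 8281. Scale by 31: x₀ = 1023.
General solution x = x₀ + 82t; reducing mod 82 gives x = 39 (and y = -2).

39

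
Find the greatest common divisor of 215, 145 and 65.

5

215 = 5 · 43; 145 = 5 · 29; 65 = 5 · 13
gcd takes min exponent of each prime: 5 = 5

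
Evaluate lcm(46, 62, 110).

78430

46 = 2 · 23; 62 = 2 · 31; 110 = 2 · 5 · 11
lcm takes max exponent of each prime: 2 · 5 · 11 · 23 · 31 = 78430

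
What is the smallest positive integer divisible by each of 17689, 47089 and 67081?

23271807601

17689 = 7² · 19²; 47089 = 7² · 31²; 67081 = 7² · 37²
lcm takes max exponent of each prime: 7² · 19² · 31² · 37² = 23271807601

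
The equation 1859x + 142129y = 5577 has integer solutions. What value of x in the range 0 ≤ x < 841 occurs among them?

Euclid: 142129 = 76·1859 + 845; 1859 = 2·845 + 169; 845 = 5·169 + 0 → gcd = 169; 5577 = 169·33.
Back-substitution yields 1859·(153) + 142129·(-2) = 169, so one solution is x = 153·33 = 5049, y = -2·33 = -66.
Solutions in x differ by 142129/169 = 841; the one in [0, 841) is 5049 mod 841 = 3.

3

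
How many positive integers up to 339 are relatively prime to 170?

128

170 = 2·5·17. Inclusion–exclusion on these primes:
339 − ⌊339/2⌋ − ⌊339/5⌋ − ⌊339/17⌋ + ⌊339/10⌋ + ⌊339/34⌋ + ⌊339/85⌋ − ⌊339/170⌋ = 128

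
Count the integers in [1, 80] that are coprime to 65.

Prime factors of 65: 5, 13. Count integers ≤ 80 divisible by none of them.
By inclusion–exclusion: 80 − ⌊80/5⌋ − ⌊80/13⌋ + ⌊80/65⌋ = 59.

59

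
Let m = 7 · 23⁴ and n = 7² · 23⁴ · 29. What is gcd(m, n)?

min exponent per shared prime: 7 · 23⁴ = 1958887

1958887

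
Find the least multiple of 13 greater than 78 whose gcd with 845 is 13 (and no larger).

gcd(k, 845) = 13 forces 13 | k; write k = 13s. Then gcd(13s, 13·65) = 13·gcd(s, 65), so need gcd(s, 65) = 1.
13s > 78 gives s ≥ 7. The least s ≥ 7 coprime to 65 is 7, so k = 13·7 = 91.

91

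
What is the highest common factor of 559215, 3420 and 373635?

gcd(559215, 3420): 559215 = 163·3420 + 1755; 3420 = 1·1755 + 1665; 1755 = 1·1665 + 90; 1665 = 18·90 + 45; 90 = 2·45 + 0 → 45
gcd(45, 373635): 373635 = 8303·45 + 0 → 45

45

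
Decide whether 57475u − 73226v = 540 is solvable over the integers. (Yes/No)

gcd(57475, 73226): 73226 = 1·57475 + 15751; 57475 = 3·15751 + 10222; 15751 = 1·10222 + 5529; 10222 = 1·5529 + 4693; 5529 = 1·4693 + 836; 4693 = 5·836 + 513; 836 = 1·513 + 323; 513 = 1·323 + 190; 323 = 1·190 + 133; 190 = 1·133 + 57; 133 = 2·57 + 19; 57 = 3·19 + 0 → 19
19 does not divide 540, so a solution does not exist.

No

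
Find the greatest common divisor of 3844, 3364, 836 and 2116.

3844 = 2² · 31²; 3364 = 2² · 29²; 836 = 2² · 11 · 19; 2116 = 2² · 23²
gcd takes min exponent of each prime: 2² = 4

4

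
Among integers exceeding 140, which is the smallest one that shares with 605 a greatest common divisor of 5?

145

605 = 5·121. Any m with gcd(m, 605) = 5 is a multiple of 5, say 5s, with s coprime to 121.
Need s > 140/5, so s ≥ 29. First s ≥ 29 with gcd(s, 121) = 1 is s = 29. Thus m = 5·29 = 145.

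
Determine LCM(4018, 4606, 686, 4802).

9253454

4018 = 2 · 7² · 41; 4606 = 2 · 7² · 47; 686 = 2 · 7³; 4802 = 2 · 7⁴
lcm takes max exponent of each prime: 2 · 7⁴ · 41 · 47 = 9253454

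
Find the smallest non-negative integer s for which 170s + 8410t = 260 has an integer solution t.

Euclid: 8410 = 49·170 + 80; 170 = 2·80 + 10; 80 = 8·10 + 0 → gcd = 10; 260 = 10·26.
Back-substitution yields 170·(99) + 8410·(-2) = 10, so one solution is s = 99·26 = 2574, t = -2·26 = -52.
Solutions in s differ by 8410/10 = 841; the one in [0, 841) is 2574 mod 841 = 51.

51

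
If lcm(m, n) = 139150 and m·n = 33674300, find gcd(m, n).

From gcd × lcm = mn: gcd = 33674300 / 139150 = 242.

242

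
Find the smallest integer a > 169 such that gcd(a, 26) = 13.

195

26 = 13·2. Any a with gcd(a, 26) = 13 is a multiple of 13, say 13s, with s coprime to 2.
Need s > 169/13, so s ≥ 14. First s ≥ 14 with gcd(s, 2) = 1 is s = 15. Thus a = 13·15 = 195.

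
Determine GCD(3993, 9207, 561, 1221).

33

3993 = 3 · 11³; 9207 = 3³ · 11 · 31; 561 = 3 · 11 · 17; 1221 = 3 · 11 · 37
gcd takes min exponent of each prime: 3 · 11 = 33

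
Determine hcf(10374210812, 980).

196

Euclid: 10374210812 = 10585929·980 + 392; 980 = 2·392 + 196; 392 = 2·196 + 0. Last nonzero remainder: 196.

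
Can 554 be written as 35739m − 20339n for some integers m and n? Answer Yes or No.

By Bézout, 35739m − 20339n = 554 has integer solutions iff gcd(35739, 20339) | 554.
Euclid: 35739 = 1·20339 + 15400; 20339 = 1·15400 + 4939; 15400 = 3·4939 + 583; 4939 = 8·583 + 275; 583 = 2·275 + 33; 275 = 8·33 + 11; 33 = 3·11 + 0. gcd = 11; 554 mod 11 = 4. No.

No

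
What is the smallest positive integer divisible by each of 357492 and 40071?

4775020644

gcd first: 357492 = 8·40071 + 36924; 40071 = 1·36924 + 3147; 36924 = 11·3147 + 2307; 3147 = 1·2307 + 840; 2307 = 2·840 + 627; 840 = 1·627 + 213; 627 = 2·213 + 201; 213 = 1·201 + 12; 201 = 16·12 + 9; 12 = 1·9 + 3; 9 = 3·3 + 0 → gcd = 3
lcm = 357492·40071/gcd = 14325061932/3 = 4775020644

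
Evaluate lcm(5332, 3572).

5332 = 2² · 31 · 43; 3572 = 2² · 19 · 47
max exponents: 2² · 19 · 31 · 43 · 47 = 4761476

4761476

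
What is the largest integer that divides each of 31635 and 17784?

171

Euclid: 31635 = 1·17784 + 13851; 17784 = 1·13851 + 3933; 13851 = 3·3933 + 2052; 3933 = 1·2052 + 1881; 2052 = 1·1881 + 171; 1881 = 11·171 + 0. Last nonzero remainder: 171.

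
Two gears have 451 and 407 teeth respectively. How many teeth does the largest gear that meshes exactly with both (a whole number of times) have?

11

Euclid: 451 = 1·407 + 44; 407 = 9·44 + 11; 44 = 4·11 + 0. Last nonzero remainder: 11.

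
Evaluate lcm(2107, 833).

2107 = 7² · 43; 833 = 7² · 17
max exponents: 7² · 17 · 43 = 35819

35819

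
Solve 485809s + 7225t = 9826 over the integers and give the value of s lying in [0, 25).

14

Reduce mod 7225: 485809s ≡ 9826 (mod 7225). With g = gcd(485809, 7225) = 289 dividing 9826, divide through: 1681s ≡ 34 (mod 25).
Since gcd(1681, 25) = 1, s ≡ 34·(1681)⁻¹ ≡ 14 (mod 25). Smallest non-negative: 14.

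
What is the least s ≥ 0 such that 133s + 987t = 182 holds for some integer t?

Euclid: 987 = 7·133 + 56; 133 = 2·56 + 21; 56 = 2·21 + 14; 21 = 1·14 + 7; 14 = 2·7 + 0 → gcd = 7; 182 = 7·26.
Back-substitution yields 133·(52) + 987·(-7) = 7, so one solution is s = 52·26 = 1352, t = -7·26 = -182.
Solutions in s differ by 987/7 = 141; the one in [0, 141) is 1352 mod 141 = 83.

83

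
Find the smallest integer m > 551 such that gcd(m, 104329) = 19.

570

Multiples of 19 above 551: 19·30, 19·31, … . Need the cofactor coprime to 104329/19 = 5491.
Checking s = 30, 31, … the first with gcd(s, 5491) = 1 is s = 30, giving 570.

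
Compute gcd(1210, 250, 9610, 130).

10

1210 = 2 · 5 · 11²; 250 = 2 · 5³; 9610 = 2 · 5 · 31²; 130 = 2 · 5 · 13
gcd takes min exponent of each prime: 2 · 5 = 10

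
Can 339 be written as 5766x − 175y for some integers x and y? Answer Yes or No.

Yes

By Bézout, 5766x − 175y = 339 has integer solutions iff gcd(5766, 175) | 339.
Euclid: 5766 = 32·175 + 166; 175 = 1·166 + 9; 166 = 18·9 + 4; 9 = 2·4 + 1; 4 = 4·1 + 0. gcd = 1; 339 mod 1 = 0. Yes.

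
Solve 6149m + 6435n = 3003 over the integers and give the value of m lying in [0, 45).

12

Reduce mod 6435: 6149m ≡ 3003 (mod 6435). With g = gcd(6149, 6435) = 143 dividing 3003, divide through: 43m ≡ 21 (mod 45).
Since gcd(43, 45) = 1, m ≡ 21·(43)⁻¹ ≡ 12 (mod 45). Smallest non-negative: 12.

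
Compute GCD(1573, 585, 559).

13

gcd(1573, 585): 1573 = 2·585 + 403; 585 = 1·403 + 182; 403 = 2·182 + 39; 182 = 4·39 + 26; 39 = 1·26 + 13; 26 = 2·13 + 0 → 13
gcd(13, 559): 559 = 43·13 + 0 → 13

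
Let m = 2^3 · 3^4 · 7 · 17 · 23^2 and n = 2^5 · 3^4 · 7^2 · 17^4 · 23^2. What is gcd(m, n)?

40792248

min exponent per shared prime: 2^3 · 3^4 · 7 · 17 · 23^2 = 40792248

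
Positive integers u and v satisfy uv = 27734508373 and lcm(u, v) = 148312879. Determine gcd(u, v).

gcd·lcm = product, so gcd = 27734508373/148312879 = 187.

187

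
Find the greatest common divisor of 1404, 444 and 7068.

gcd(1404, 444): 1404 = 3·444 + 72; 444 = 6·72 + 12; 72 = 6·12 + 0 → 12
gcd(12, 7068): 7068 = 589·12 + 0 → 12

12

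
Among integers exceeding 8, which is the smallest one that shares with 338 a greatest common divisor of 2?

10

338 = 2·169. Any x with gcd(x, 338) = 2 is a multiple of 2, say 2s, with s coprime to 169.
Need s > 8/2, so s ≥ 5. First s ≥ 5 with gcd(s, 169) = 1 is s = 5. Thus x = 2·5 = 10.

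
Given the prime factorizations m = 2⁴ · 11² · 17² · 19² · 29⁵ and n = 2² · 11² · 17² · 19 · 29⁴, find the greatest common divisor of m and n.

min exponent per shared prime: 2² · 11² · 17² · 19 · 29⁴ = 1879701105964

1879701105964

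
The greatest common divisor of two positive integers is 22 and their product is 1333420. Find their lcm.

60610

Since gcd(u,v)·lcm(u,v) = uv, lcm = 1333420/22 = 60610.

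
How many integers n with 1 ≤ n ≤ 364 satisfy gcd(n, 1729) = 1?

272

Prime factors of 1729: 7, 13, 19. Count integers ≤ 364 divisible by none of them.
By inclusion–exclusion: 364 − ⌊364/7⌋ − ⌊364/13⌋ − ⌊364/19⌋ + ⌊364/91⌋ + ⌊364/133⌋ + ⌊364/247⌋ − ⌊364/1729⌋ = 272.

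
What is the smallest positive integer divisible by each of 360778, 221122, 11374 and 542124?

87329333168748

360778 = 2 · 11 · 23² · 31; 221122 = 2 · 11 · 19 · 23²; 11374 = 2 · 11² · 47; 542124 = 2² · 3² · 11 · 37²
lcm takes max exponent of each prime: 2² · 3² · 11² · 19 · 23² · 31 · 37² · 47 = 87329333168748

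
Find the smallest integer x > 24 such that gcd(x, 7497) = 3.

30

Multiples of 3 above 24: 3·9, 3·10, … . Need the cofactor coprime to 7497/3 = 2499.
Checking s = 9, 10, … the first with gcd(s, 2499) = 1 is s = 10, giving 30.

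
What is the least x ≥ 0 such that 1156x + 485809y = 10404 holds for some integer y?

9

Euclid: 485809 = 420·1156 + 289; 1156 = 4·289 + 0 → gcd = 289; 10404 = 289·36.
Back-substitution yields 1156·(-420) + 485809·(1) = 289, so one solution is x = -420·36 = -15120, y = 1·36 = 36.
Solutions in x differ by 485809/289 = 1681; the one in [0, 1681) is -15120 mod 1681 = 9.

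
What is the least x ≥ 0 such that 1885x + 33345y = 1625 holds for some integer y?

107

Reduce mod 33345: 1885x ≡ 1625 (mod 33345). With g = gcd(1885, 33345) = 65 dividing 1625, divide through: 29x ≡ 25 (mod 513).
Since gcd(29, 513) = 1, x ≡ 25·(29)⁻¹ ≡ 107 (mod 513). Smallest non-negative: 107.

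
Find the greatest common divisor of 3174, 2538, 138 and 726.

6

gcd(3174, 2538): 3174 = 1·2538 + 636; 2538 = 3·636 + 630; 636 = 1·630 + 6; 630 = 105·6 + 0 → 6
gcd(6, 138): 138 = 23·6 + 0 → 6
gcd(6, 726): 726 = 121·6 + 0 → 6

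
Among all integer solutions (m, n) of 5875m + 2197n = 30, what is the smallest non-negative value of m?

2154

Euclid: 5875 = 2·2197 + 1481; 2197 = 1·1481 + 716; 1481 = 2·716 + 49; 716 = 14·49 + 30; 49 = 1·30 + 19; 30 = 1·19 + 11; 19 = 1·11 + 8; 11 = 1·8 + 3; 8 = 2·3 + 2; 3 = 1·2 + 1; 2 = 2·1 + 0 → gcd = 1; 30 = 1·30.
Back-substitution yields 5875·(-807) + 2197·(2158) = 1, so one solution is m = -807·30 = -24210, n = 2158·30 = 64740.
Solutions in m differ by 2197/1 = 2197; the one in [0, 2197) is -24210 mod 2197 = 2154.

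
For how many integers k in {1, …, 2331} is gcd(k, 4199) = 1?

1919

Prime factors of 4199: 13, 17, 19. Count integers ≤ 2331 divisible by none of them.
By inclusion–exclusion: 2331 − ⌊2331/13⌋ − ⌊2331/17⌋ − ⌊2331/19⌋ + ⌊2331/221⌋ + ⌊2331/247⌋ + ⌊2331/323⌋ − ⌊2331/4199⌋ = 1919.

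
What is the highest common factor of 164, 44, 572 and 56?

gcd(164, 44): 164 = 3·44 + 32; 44 = 1·32 + 12; 32 = 2·12 + 8; 12 = 1·8 + 4; 8 = 2·4 + 0 → 4
gcd(4, 572): 572 = 143·4 + 0 → 4
gcd(4, 56): 56 = 14·4 + 0 → 4

4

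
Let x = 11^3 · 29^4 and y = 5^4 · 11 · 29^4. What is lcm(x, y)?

588369381875

max exponent per prime: 5^4 · 11^3 · 29^4 = 588369381875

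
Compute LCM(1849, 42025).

gcd first: 42025 = 22·1849 + 1347; 1849 = 1·1347 + 502; 1347 = 2·502 + 343; 502 = 1·343 + 159; 343 = 2·159 + 25; 159 = 6·25 + 9; 25 = 2·9 + 7; 9 = 1·7 + 2; 7 = 3·2 + 1; 2 = 2·1 + 0 → gcd = 1
lcm = 1849·42025/gcd = 77704225/1 = 77704225

77704225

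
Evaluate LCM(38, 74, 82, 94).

2709362

38 = 2 · 19; 74 = 2 · 37; 82 = 2 · 41; 94 = 2 · 47
lcm takes max exponent of each prime: 2 · 19 · 37 · 41 · 47 = 2709362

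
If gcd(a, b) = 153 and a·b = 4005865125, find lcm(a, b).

gcd·lcm = product, so lcm = 4005865125/153 = 26182125.

26182125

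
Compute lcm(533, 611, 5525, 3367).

533 = 13 · 41; 611 = 13 · 47; 5525 = 5² · 13 · 17; 3367 = 7 · 13 · 37
lcm takes max exponent of each prime: 5² · 7 · 13 · 17 · 37 · 41 · 47 = 2757488825

2757488825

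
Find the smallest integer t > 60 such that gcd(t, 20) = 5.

65

Multiples of 5 above 60: 5·13, 5·14, … . Need the cofactor coprime to 20/5 = 4.
Checking s = 13, 14, … the first with gcd(s, 4) = 1 is s = 13, giving 65.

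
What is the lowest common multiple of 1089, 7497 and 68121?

1089 = 3² · 11²; 7497 = 3² · 7² · 17; 68121 = 3⁴ · 29²
lcm takes max exponent of each prime: 3⁴ · 7² · 11² · 17 · 29² = 6866119953

6866119953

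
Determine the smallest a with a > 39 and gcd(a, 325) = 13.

gcd(a, 325) = 13 forces 13 | a; write a = 13s. Then gcd(13s, 13·25) = 13·gcd(s, 25), so need gcd(s, 25) = 1.
13s > 39 gives s ≥ 4. The least s ≥ 4 coprime to 25 is 4, so a = 13·4 = 52.

52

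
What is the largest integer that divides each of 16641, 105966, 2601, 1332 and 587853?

gcd(16641, 105966): 105966 = 6·16641 + 6120; 16641 = 2·6120 + 4401; 6120 = 1·4401 + 1719; 4401 = 2·1719 + 963; 1719 = 1·963 + 756; 963 = 1·756 + 207; 756 = 3·207 + 135; 207 = 1·135 + 72; 135 = 1·72 + 63; 72 = 1·63 + 9; 63 = 7·9 + 0 → 9
gcd(9, 2601): 2601 = 289·9 + 0 → 9
gcd(9, 1332): 1332 = 148·9 + 0 → 9
gcd(9, 587853): 587853 = 65317·9 + 0 → 9

9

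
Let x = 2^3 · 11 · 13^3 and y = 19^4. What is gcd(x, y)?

min exponent per shared prime: (none) = 1

1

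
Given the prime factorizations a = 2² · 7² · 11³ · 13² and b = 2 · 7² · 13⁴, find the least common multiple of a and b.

7450879436

max exponent per prime: 2² · 7² · 11³ · 13⁴ = 7450879436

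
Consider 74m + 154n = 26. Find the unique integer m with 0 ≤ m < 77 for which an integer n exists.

17

Euclid: 154 = 2·74 + 6; 74 = 12·6 + 2; 6 = 3·2 + 0 → gcd = 2; 26 = 2·13.
Back-substitution yields 74·(25) + 154·(-12) = 2, so one solution is m = 25·13 = 325, n = -12·13 = -156.
Solutions in m differ by 154/2 = 77; the one in [0, 77) is 325 mod 77 = 17.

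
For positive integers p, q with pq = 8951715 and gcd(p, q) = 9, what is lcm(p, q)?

994635

Since gcd(p,q)·lcm(p,q) = pq, lcm = 8951715/9 = 994635.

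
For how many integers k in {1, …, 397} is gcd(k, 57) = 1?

251

Prime factors of 57: 3, 19. Count integers ≤ 397 divisible by none of them.
By inclusion–exclusion: 397 − ⌊397/3⌋ − ⌊397/19⌋ + ⌊397/57⌋ = 251.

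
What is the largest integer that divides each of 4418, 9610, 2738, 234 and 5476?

gcd(4418, 9610): 9610 = 2·4418 + 774; 4418 = 5·774 + 548; 774 = 1·548 + 226; 548 = 2·226 + 96; 226 = 2·96 + 34; 96 = 2·34 + 28; 34 = 1·28 + 6; 28 = 4·6 + 4; 6 = 1·4 + 2; 4 = 2·2 + 0 → 2
gcd(2, 2738): 2738 = 1369·2 + 0 → 2
gcd(2, 234): 234 = 117·2 + 0 → 2
gcd(2, 5476): 5476 = 2738·2 + 0 → 2

2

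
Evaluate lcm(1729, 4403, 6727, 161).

24037918723

1729 = 7 · 13 · 19; 4403 = 7 · 17 · 37; 6727 = 7 · 31²; 161 = 7 · 23
lcm takes max exponent of each prime: 7 · 13 · 17 · 19 · 23 · 31² · 37 = 24037918723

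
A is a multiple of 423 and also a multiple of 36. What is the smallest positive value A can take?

1692

gcd first: 423 = 11·36 + 27; 36 = 1·27 + 9; 27 = 3·9 + 0 → gcd = 9
lcm = 423·36/gcd = 15228/9 = 1692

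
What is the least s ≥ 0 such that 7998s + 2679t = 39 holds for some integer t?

892

Reduce mod 2679: 7998s ≡ 39 (mod 2679). With g = gcd(7998, 2679) = 3 dividing 39, divide through: 2666s ≡ 13 (mod 893).
Since gcd(2666, 893) = 1, s ≡ 13·(2666)⁻¹ ≡ 892 (mod 893). Smallest non-negative: 892.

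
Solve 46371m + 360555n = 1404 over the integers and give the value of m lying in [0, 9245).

3429

Reduce mod 360555: 46371m ≡ 1404 (mod 360555). With g = gcd(46371, 360555) = 39 dividing 1404, divide through: 1189m ≡ 36 (mod 9245).
Since gcd(1189, 9245) = 1, m ≡ 36·(1189)⁻¹ ≡ 3429 (mod 9245). Smallest non-negative: 3429.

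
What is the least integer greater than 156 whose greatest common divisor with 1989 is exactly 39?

195

1989 = 39·51. Any k with gcd(k, 1989) = 39 is a multiple of 39, say 39s, with s coprime to 51.
Need s > 156/39, so s ≥ 5. First s ≥ 5 with gcd(s, 51) = 1 is s = 5. Thus k = 39·5 = 195.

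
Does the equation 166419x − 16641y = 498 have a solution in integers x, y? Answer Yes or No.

gcd(166419, 16641): 166419 = 10·16641 + 9; 16641 = 1849·9 + 0 → 9
9 does not divide 498, so a solution does not exist.

No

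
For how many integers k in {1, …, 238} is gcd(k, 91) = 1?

188

91 = 7·13. Inclusion–exclusion on these primes:
238 − ⌊238/7⌋ − ⌊238/13⌋ + ⌊238/91⌋ = 188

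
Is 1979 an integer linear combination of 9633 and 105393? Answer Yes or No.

By Bézout, 9633s − 105393t = 1979 has integer solutions iff gcd(9633, 105393) | 1979.
Euclid: 105393 = 10·9633 + 9063; 9633 = 1·9063 + 570; 9063 = 15·570 + 513; 570 = 1·513 + 57; 513 = 9·57 + 0. gcd = 57; 1979 mod 57 = 41. No.

No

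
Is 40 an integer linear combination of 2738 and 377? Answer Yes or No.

Yes

By Bézout, 2738m − 377n = 40 has integer solutions iff gcd(2738, 377) | 40.
Euclid: 2738 = 7·377 + 99; 377 = 3·99 + 80; 99 = 1·80 + 19; 80 = 4·19 + 4; 19 = 4·4 + 3; 4 = 1·3 + 1; 3 = 3·1 + 0. gcd = 1; 40 mod 1 = 0. Yes.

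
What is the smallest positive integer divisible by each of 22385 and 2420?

89540

22385 = 5 · 11² · 37; 2420 = 2² · 5 · 11²
max exponents: 2² · 5 · 11² · 37 = 89540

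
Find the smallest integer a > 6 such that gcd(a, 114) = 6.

gcd(a, 114) = 6 forces 6 | a; write a = 6s. Then gcd(6s, 6·19) = 6·gcd(s, 19), so need gcd(s, 19) = 1.
6s > 6 gives s ≥ 2. The least s ≥ 2 coprime to 19 is 2, so a = 6·2 = 12.

12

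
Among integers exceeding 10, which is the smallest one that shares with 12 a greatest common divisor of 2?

Multiples of 2 above 10: 2·6, 2·7, … . Need the cofactor coprime to 12/2 = 6.
Checking s = 6, 7, … the first with gcd(s, 6) = 1 is s = 7, giving 14.

14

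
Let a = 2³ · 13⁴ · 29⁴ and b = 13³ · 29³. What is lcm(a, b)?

161605221128

max exponent per prime: 2³ · 13⁴ · 29⁴ = 161605221128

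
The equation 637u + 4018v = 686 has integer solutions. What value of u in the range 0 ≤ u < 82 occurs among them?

Euclid: 4018 = 6·637 + 196; 637 = 3·196 + 49; 196 = 4·49 + 0 → gcd = 49; 686 = 49·14.
Back-substitution yields 637·(19) + 4018·(-3) = 49, so one solution is u = 19·14 = 266, v = -3·14 = -42.
Solutions in u differ by 4018/49 = 82; the one in [0, 82) is 266 mod 82 = 20.

20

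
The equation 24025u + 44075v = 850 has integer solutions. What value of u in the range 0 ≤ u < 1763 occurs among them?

954

Euclid: 44075 = 1·24025 + 20050; 24025 = 1·20050 + 3975; 20050 = 5·3975 + 175; 3975 = 22·175 + 125; 175 = 1·125 + 50; 125 = 2·50 + 25; 50 = 2·25 + 0 → gcd = 25; 850 = 25·34.
Back-substitution yields 24025·(754) + 44075·(-411) = 25, so one solution is u = 754·34 = 25636, v = -411·34 = -13974.
Solutions in u differ by 44075/25 = 1763; the one in [0, 1763) is 25636 mod 1763 = 954.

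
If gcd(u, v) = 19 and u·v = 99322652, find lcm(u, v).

For any two positive integers, gcd × lcm equals their product. Hence lcm = 99322652 / 19 = 5227508.

5227508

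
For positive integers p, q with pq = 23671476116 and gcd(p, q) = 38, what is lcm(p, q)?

622933582

Since gcd(p,q)·lcm(p,q) = pq, lcm = 23671476116/38 = 622933582.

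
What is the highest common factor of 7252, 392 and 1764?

gcd(7252, 392): 7252 = 18·392 + 196; 392 = 2·196 + 0 → 196
gcd(196, 1764): 1764 = 9·196 + 0 → 196

196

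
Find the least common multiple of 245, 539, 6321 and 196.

245 = 5 · 7²; 539 = 7² · 11; 6321 = 3 · 7² · 43; 196 = 2² · 7²
lcm takes max exponent of each prime: 2² · 3 · 5 · 7² · 11 · 43 = 1390620

1390620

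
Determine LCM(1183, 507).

1183 = 7 · 13²; 507 = 3 · 13²
max exponents: 3 · 7 · 13² = 3549

3549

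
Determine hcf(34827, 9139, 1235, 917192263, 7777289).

gcd(34827, 9139): 34827 = 3·9139 + 7410; 9139 = 1·7410 + 1729; 7410 = 4·1729 + 494; 1729 = 3·494 + 247; 494 = 2·247 + 0 → 247
gcd(247, 1235): 1235 = 5·247 + 0 → 247
gcd(247, 917192263): 917192263 = 3713329·247 + 0 → 247
gcd(247, 7777289): 7777289 = 31487·247 + 0 → 247

247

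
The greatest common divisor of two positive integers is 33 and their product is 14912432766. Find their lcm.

Since gcd(p,q)·lcm(p,q) = pq, lcm = 14912432766/33 = 451891902.

451891902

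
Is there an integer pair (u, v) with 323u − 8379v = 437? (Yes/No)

By Bézout, 323u − 8379v = 437 has integer solutions iff gcd(323, 8379) | 437.
Euclid: 8379 = 25·323 + 304; 323 = 1·304 + 19; 304 = 16·19 + 0. gcd = 19; 437 mod 19 = 0. Yes.

Yes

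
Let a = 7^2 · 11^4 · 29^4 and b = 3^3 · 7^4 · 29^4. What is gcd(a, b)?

min exponent per shared prime: 7^2 · 29^4 = 34656769

34656769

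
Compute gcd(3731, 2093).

Euclid: 3731 = 1·2093 + 1638; 2093 = 1·1638 + 455; 1638 = 3·455 + 273; 455 = 1·273 + 182; 273 = 1·182 + 91; 182 = 2·91 + 0. Last nonzero remainder: 91.

91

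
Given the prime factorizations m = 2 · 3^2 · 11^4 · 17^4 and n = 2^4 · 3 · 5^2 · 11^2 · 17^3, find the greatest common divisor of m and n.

3566838

min exponent per shared prime: 2 · 3 · 11^2 · 17^3 = 3566838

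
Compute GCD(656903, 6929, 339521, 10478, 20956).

169

gcd(656903, 6929): 656903 = 94·6929 + 5577; 6929 = 1·5577 + 1352; 5577 = 4·1352 + 169; 1352 = 8·169 + 0 → 169
gcd(169, 339521): 339521 = 2009·169 + 0 → 169
gcd(169, 10478): 10478 = 62·169 + 0 → 169
gcd(169, 20956): 20956 = 124·169 + 0 → 169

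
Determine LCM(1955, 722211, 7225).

415271325

1955 = 5 · 17 · 23; 722211 = 3 · 7² · 17³; 7225 = 5² · 17²
lcm takes max exponent of each prime: 3 · 5² · 7² · 17³ · 23 = 415271325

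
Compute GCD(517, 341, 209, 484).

517 = 11 · 47; 341 = 11 · 31; 209 = 11 · 19; 484 = 2² · 11²
gcd takes min exponent of each prime: 11 = 11

11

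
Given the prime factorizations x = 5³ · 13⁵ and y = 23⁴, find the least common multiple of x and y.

max exponent per prime: 5³ · 13⁵ · 23⁴ = 12987875551625

12987875551625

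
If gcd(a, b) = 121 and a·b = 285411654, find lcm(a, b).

For any two positive integers, gcd × lcm equals their product. Hence lcm = 285411654 / 121 = 2358774.

2358774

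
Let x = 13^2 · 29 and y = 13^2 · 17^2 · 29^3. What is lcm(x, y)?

1191183149

max exponent per prime: 13^2 · 17^2 · 29^3 = 1191183149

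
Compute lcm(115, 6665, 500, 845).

115 = 5 · 23; 6665 = 5 · 31 · 43; 500 = 2² · 5³; 845 = 5 · 13²
lcm takes max exponent of each prime: 2² · 5³ · 13² · 23 · 31 · 43 = 2590685500

2590685500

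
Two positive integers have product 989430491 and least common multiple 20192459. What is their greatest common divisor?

49

From gcd × lcm = pq: gcd = 989430491 / 20192459 = 49.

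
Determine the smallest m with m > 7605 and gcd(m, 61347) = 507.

61347 = 507·121. Any m with gcd(m, 61347) = 507 is a multiple of 507, say 507s, with s coprime to 121.
Need s > 7605/507, so s ≥ 16. First s ≥ 16 with gcd(s, 121) = 1 is s = 16. Thus m = 507·16 = 8112.

8112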